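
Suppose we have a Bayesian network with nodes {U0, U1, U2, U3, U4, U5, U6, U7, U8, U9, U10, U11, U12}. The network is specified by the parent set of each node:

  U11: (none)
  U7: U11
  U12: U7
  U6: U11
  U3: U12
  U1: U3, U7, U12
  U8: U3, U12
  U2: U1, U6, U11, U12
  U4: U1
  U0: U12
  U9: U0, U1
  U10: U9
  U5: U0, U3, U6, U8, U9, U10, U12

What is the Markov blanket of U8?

{U0, U3, U5, U6, U9, U10, U12}

A node's Markov blanket = Pa ∪ Ch ∪ (parents of Ch other than the node itself).
Parents of U8: U3, U12.
U8 has child U5.
Other parents of U8's children:
  U5 also has parents U0, U3, U6, U9, U10, U12.
Taking the union gives {U0, U3, U5, U6, U9, U10, U12}.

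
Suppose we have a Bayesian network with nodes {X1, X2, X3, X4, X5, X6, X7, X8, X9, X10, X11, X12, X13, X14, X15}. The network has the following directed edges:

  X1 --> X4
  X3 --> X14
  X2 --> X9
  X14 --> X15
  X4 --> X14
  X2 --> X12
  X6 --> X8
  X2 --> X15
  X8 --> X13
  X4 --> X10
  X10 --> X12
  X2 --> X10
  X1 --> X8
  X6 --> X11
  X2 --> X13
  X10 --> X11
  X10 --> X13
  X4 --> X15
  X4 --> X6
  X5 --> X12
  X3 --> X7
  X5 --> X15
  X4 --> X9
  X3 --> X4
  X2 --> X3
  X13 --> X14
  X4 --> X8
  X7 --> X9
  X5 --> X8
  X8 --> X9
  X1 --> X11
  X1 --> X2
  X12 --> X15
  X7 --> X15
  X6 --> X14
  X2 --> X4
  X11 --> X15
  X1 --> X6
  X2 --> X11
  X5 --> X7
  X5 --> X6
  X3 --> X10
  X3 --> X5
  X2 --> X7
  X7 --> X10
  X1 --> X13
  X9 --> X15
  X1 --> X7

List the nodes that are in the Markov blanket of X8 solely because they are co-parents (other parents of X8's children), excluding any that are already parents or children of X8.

{X2, X7, X10}

Children of X8: X9, X13.
  parents(X9) \ {X8} = {X2, X4, X7}.
  X13 also has parents X1, X2, X10.
Excluding nodes already adjacent to X8 (X1, X4, X5, X6, X9, X13), the co-parent-only contribution is {X2, X7, X10}.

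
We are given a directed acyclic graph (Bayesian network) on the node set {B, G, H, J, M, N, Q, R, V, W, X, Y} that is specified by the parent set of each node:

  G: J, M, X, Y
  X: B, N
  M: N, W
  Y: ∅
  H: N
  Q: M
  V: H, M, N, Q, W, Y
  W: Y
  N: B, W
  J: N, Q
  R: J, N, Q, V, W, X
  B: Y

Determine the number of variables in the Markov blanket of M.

By definition, MB(M) is built from M's parents, M's children, and the co-parents of M.
Children of M: G, Q, V.
Parents of M: N, W.
For each child, the remaining parents (spouses of M):
  Q: —
  G: J, X, Y
  V: H, N, Q, W, Y
MB(M) = {G, H, J, N, Q, V, W, X, Y}, which has 9 nodes.

9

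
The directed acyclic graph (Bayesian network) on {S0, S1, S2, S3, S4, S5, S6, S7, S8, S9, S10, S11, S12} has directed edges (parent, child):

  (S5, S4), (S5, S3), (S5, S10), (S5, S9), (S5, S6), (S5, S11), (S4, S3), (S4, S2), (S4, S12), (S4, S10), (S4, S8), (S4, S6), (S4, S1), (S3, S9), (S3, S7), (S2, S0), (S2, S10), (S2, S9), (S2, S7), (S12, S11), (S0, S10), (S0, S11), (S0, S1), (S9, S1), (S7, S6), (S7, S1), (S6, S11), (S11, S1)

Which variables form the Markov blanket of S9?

{S0, S1, S2, S3, S4, S5, S7, S11}

Recall MB(v) = parents ∪ children ∪ spouses, where spouses are the other parents of v's children.
Parents of S9: S2, S3, S5.
Children of S9: S1.
Co-parents of S9 (other parents of its children):
  S1 also has parents S0, S4, S7, S11.
So the Markov blanket of S9 is {S0, S1, S2, S3, S4, S5, S7, S11}.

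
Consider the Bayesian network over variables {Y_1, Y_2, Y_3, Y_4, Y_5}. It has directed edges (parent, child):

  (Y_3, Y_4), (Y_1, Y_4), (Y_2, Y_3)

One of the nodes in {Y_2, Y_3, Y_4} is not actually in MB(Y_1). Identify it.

Y_2

A node's Markov blanket = Pa ∪ Ch ∪ (parents of Ch other than the node itself).
Pa(Y_1) = {}.
Y_1's children: Y_4.
Other parents of Y_1's children:
  Y_4's other parent is Y_3.
MB(Y_1) = {Y_3, Y_4}.
Y_2 is neither a parent, child, nor co-parent of Y_1, so it does not belong.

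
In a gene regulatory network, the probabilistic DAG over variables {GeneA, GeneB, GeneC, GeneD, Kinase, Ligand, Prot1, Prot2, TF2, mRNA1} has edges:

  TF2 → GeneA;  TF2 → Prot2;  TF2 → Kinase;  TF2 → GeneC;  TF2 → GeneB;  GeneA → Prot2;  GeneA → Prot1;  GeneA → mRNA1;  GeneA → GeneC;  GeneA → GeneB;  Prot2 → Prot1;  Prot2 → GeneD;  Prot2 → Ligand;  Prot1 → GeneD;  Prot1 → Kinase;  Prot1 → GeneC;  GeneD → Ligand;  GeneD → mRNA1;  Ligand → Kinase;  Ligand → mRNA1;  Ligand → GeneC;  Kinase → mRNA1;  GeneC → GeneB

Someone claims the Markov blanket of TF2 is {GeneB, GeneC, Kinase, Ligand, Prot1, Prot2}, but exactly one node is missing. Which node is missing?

GeneA

TF2's parents: none.
Children of TF2: GeneA, GeneB, GeneC, Kinase, Prot2.
Parents of each child, excluding TF2:
  GeneA: —
  Prot2: GeneA
  Kinase: Ligand, Prot1
  GeneC: GeneA, Ligand, Prot1
  GeneB: GeneA, GeneC
MB(TF2) = {GeneA, GeneB, GeneC, Kinase, Ligand, Prot1, Prot2}.
Comparing with the claimed set, GeneA is missing.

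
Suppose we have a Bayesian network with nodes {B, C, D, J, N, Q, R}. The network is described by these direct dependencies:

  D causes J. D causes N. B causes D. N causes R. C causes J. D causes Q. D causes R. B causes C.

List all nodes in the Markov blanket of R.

A node's Markov blanket = Pa ∪ Ch ∪ (parents of Ch other than the node itself).
R's children: none.
Pa(R) = {D, N}.
With no children, R has no spouses; the co-parent set is empty.
Taking the union gives {D, N}.

{D, N}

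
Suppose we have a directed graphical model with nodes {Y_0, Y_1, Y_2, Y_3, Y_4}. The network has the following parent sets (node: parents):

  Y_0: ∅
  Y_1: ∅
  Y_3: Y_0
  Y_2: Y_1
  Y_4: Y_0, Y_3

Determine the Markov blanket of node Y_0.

Y_0 has no parents.
Y_0's children: Y_3, Y_4.
Parents of each child, excluding Y_0:
  Y_3 has no other parent.
  parents(Y_4) \ {Y_0} = {Y_3}.
MB(Y_0) = {Y_3, Y_4}.

{Y_3, Y_4}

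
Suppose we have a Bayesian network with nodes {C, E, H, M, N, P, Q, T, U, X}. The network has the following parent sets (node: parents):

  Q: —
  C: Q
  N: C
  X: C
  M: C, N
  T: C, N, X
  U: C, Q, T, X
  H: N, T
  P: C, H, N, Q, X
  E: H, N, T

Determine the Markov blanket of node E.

By definition, MB(E) is built from E's parents, E's children, and the co-parents of E.
E has no children.
Pa(E) = {H, N, T}.
E has no children, so there are no co-parents.
Taking the union gives {H, N, T}.

{H, N, T}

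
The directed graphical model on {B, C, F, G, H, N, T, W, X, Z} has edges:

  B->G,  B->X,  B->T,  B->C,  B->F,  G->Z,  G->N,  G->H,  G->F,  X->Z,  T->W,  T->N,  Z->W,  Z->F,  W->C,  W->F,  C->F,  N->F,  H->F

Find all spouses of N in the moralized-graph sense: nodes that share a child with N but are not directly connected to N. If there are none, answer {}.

Children of N: F.
  parents(F) \ {N} = {B, C, G, H, W, Z}.
Excluding nodes already adjacent to N (F, G, T), the co-parent-only contribution is {B, C, H, W, Z}.

{B, C, H, W, Z}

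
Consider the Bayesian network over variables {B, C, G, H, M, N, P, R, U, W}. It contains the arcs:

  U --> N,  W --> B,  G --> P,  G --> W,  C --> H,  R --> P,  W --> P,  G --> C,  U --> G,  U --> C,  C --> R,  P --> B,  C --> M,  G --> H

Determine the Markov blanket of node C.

By definition, MB(C) is built from C's parents, C's children, and the co-parents of C.
C has parents G, U.
C has children H, M, R.
Co-parents of C (other parents of its children):
  H: G
  R: —
  M: —
Taking the union gives {G, H, M, R, U}.

{G, H, M, R, U}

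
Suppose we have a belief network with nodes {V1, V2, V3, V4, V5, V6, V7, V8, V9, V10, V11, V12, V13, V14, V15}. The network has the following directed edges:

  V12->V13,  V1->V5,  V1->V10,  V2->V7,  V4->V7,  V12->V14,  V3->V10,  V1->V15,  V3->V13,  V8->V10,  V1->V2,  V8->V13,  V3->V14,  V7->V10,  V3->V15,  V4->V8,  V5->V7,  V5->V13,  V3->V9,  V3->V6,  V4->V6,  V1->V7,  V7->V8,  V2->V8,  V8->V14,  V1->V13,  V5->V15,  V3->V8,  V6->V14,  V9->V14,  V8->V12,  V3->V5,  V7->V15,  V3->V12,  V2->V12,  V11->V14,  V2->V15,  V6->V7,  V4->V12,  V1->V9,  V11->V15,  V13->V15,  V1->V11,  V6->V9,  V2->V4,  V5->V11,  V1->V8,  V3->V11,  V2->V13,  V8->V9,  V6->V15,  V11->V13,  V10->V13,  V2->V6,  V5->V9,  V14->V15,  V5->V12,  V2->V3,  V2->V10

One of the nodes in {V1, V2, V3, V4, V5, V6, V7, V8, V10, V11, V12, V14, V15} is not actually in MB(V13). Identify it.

V4

Parents of V13: V1, V2, V3, V5, V8, V10, V11, V12.
V13's children: V15.
For each child, the remaining parents (spouses of V13):
  parents(V15) \ {V13} = {V1, V2, V3, V5, V6, V7, V11, V14}.
MB(V13) = {V1, V2, V3, V5, V6, V7, V8, V10, V11, V12, V14, V15}.
V4 is neither a parent, child, nor co-parent of V13, so it does not belong.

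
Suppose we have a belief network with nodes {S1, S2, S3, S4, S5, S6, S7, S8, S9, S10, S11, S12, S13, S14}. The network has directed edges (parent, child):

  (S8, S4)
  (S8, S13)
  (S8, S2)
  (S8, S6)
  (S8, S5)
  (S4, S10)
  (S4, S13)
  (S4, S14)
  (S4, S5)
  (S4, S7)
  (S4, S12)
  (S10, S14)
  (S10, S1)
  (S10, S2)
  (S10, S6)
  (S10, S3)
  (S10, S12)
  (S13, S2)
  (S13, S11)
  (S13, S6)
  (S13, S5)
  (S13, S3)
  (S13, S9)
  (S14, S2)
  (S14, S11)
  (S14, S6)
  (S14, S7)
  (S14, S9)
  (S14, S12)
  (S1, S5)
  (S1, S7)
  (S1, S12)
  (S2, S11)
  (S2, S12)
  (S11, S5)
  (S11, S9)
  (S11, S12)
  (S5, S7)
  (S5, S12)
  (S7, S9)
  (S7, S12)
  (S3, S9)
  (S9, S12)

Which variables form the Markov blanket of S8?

{S1, S2, S4, S5, S6, S10, S11, S13, S14}

Recall MB(v) = parents ∪ children ∪ spouses, where spouses are the other parents of v's children.
S8's children: S2, S4, S5, S6, S13.
S8 has no parents.
Other parents of S8's children:
  S4: —
  S13: S4
  S2: S10, S13, S14
  S6: S10, S13, S14
  S5: S1, S4, S11, S13
Taking the union gives {S1, S2, S4, S5, S6, S10, S11, S13, S14}.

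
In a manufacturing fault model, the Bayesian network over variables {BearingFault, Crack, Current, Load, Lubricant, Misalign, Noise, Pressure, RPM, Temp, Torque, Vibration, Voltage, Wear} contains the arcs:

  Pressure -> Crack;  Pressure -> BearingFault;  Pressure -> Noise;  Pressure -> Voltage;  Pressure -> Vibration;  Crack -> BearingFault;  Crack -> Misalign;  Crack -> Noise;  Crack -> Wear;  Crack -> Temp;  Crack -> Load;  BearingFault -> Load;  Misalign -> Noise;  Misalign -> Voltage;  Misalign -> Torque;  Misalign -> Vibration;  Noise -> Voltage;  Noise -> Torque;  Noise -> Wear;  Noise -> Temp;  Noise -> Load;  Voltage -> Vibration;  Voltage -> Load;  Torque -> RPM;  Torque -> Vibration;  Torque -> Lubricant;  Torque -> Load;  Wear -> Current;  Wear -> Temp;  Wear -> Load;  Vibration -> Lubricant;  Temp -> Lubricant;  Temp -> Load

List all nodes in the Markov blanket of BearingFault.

Children of BearingFault: Load.
BearingFault's parents: Crack, Pressure.
Co-parents of BearingFault (other parents of its children):
  Load also has parents Crack, Noise, Temp, Torque, Voltage, Wear.
MB(BearingFault) = {Crack, Load, Noise, Pressure, Temp, Torque, Voltage, Wear}.

{Crack, Load, Noise, Pressure, Temp, Torque, Voltage, Wear}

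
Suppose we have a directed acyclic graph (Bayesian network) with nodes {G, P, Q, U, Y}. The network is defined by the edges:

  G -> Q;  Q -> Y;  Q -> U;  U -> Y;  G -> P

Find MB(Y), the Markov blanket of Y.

{Q, U}

Y has parents Q, U.
Children of Y: none.
Y has no children, so there are no co-parents.
So the Markov blanket of Y is {Q, U}.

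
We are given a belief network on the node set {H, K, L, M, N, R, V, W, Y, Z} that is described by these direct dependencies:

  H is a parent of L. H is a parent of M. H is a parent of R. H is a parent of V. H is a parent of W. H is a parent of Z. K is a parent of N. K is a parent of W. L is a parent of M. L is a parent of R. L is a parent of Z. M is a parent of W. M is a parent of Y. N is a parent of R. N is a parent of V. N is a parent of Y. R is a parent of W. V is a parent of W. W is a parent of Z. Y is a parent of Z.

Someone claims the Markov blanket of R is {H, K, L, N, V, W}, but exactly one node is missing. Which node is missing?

M

Children of R: W.
Pa(R) = {H, L, N}.
Other parents of R's children:
  W: H, K, M, V
MB(R) = {H, K, L, M, N, V, W}.
Comparing with the claimed set, M is missing.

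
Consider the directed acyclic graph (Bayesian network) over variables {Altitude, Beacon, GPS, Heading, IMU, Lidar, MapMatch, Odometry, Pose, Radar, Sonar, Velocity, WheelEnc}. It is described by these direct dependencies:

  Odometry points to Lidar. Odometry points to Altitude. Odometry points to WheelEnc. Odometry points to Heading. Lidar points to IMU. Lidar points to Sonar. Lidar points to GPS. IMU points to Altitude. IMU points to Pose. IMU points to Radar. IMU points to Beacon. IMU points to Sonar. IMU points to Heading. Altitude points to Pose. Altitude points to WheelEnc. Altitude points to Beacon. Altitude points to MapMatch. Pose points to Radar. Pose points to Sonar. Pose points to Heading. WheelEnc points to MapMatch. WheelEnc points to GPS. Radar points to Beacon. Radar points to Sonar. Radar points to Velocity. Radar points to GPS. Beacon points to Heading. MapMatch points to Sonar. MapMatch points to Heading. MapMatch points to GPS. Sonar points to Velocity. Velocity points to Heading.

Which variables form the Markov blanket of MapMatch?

By definition, MB(MapMatch) is built from MapMatch's parents, MapMatch's children, and the co-parents of MapMatch.
Children of MapMatch: GPS, Heading, Sonar.
Parents of MapMatch: Altitude, WheelEnc.
For each child, the remaining parents (spouses of MapMatch):
  Sonar: IMU, Lidar, Pose, Radar
  Heading: Beacon, IMU, Odometry, Pose, Velocity
  GPS: Lidar, Radar, WheelEnc
MB(MapMatch) = {Altitude, Beacon, GPS, Heading, IMU, Lidar, Odometry, Pose, Radar, Sonar, Velocity, WheelEnc}.

{Altitude, Beacon, GPS, Heading, IMU, Lidar, Odometry, Pose, Radar, Sonar, Velocity, WheelEnc}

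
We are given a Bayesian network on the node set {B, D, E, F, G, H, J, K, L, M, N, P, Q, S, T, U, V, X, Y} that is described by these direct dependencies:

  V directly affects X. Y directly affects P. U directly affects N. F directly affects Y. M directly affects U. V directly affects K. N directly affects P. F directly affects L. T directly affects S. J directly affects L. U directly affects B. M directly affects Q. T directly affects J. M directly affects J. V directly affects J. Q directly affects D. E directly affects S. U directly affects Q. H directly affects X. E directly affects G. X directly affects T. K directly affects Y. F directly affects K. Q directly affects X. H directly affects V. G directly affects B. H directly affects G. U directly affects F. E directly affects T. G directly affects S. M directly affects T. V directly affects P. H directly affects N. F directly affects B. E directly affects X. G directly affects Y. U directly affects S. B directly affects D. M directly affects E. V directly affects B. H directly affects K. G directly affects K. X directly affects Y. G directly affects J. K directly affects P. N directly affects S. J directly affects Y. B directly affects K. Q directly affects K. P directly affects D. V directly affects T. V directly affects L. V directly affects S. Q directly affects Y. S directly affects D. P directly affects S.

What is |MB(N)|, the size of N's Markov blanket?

10

Recall MB(v) = parents ∪ children ∪ spouses, where spouses are the other parents of v's children.
N has children P, S.
Parents of N: H, U.
Parents of each child, excluding N:
  P also has parents K, V, Y.
  S also has parents E, G, P, T, U, V.
MB(N) = {E, G, H, K, P, S, T, U, V, Y}, which has 10 nodes.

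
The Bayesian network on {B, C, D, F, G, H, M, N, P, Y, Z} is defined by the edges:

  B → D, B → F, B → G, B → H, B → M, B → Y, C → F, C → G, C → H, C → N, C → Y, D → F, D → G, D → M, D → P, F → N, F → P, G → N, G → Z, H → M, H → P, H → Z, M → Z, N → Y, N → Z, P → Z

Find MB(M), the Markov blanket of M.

Parents of M: B, D, H.
M has child Z.
Other parents of M's children:
  Z: G, H, N, P
Union: {B, D, H} ∪ {Z} ∪ {G, H, N, P} = {B, D, G, H, N, P, Z}.

{B, D, G, H, N, P, Z}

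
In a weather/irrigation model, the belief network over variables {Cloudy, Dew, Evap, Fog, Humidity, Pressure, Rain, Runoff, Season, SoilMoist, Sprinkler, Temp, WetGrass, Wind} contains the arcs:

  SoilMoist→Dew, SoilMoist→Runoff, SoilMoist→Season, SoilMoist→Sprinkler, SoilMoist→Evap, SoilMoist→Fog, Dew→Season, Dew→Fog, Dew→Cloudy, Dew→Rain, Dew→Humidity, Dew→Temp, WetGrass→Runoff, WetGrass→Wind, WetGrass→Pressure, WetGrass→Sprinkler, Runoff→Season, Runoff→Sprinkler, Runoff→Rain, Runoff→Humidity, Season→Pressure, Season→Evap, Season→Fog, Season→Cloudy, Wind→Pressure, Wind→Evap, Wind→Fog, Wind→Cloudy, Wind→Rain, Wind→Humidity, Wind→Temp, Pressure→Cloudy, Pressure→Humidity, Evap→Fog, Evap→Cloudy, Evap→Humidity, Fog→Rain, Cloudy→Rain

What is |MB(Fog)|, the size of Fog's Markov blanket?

Fog has parents Dew, Evap, Season, SoilMoist, Wind.
Children of Fog: Rain.
Parents of each child, excluding Fog:
  Rain's other parents are Cloudy, Dew, Runoff, Wind.
MB(Fog) = {Cloudy, Dew, Evap, Rain, Runoff, Season, SoilMoist, Wind}, which has 8 nodes.

8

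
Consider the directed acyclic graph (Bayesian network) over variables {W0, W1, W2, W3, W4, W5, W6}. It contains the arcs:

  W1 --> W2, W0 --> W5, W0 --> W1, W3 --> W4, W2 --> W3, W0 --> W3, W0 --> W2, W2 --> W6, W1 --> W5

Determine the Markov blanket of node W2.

By definition, MB(W2) is built from W2's parents, W2's children, and the co-parents of W2.
Children of W2: W3, W6.
Parents of W2: W0, W1.
For each child, the remaining parents (spouses of W2):
  W3: W0
  W6: —
Union: {W0, W1} ∪ {W3, W6} ∪ {W0} = {W0, W1, W3, W6}.

{W0, W1, W3, W6}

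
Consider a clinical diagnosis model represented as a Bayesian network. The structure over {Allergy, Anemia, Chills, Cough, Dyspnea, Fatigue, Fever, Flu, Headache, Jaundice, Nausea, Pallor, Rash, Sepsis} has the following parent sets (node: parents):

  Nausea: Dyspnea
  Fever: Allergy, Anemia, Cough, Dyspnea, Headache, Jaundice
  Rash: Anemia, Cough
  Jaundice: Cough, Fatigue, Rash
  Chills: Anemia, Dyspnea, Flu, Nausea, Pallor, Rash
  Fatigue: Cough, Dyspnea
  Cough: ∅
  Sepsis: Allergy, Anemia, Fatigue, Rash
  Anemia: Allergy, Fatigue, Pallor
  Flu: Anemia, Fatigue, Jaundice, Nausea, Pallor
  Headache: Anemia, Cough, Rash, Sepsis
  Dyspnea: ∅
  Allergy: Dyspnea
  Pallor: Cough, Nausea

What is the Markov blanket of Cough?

{Allergy, Anemia, Dyspnea, Fatigue, Fever, Headache, Jaundice, Nausea, Pallor, Rash, Sepsis}

Pa(Cough) = {}.
Cough has children Fatigue, Fever, Headache, Jaundice, Pallor, Rash.
Co-parents of Cough (other parents of its children):
  Pallor's other parent is Nausea.
  parents(Fatigue) \ {Cough} = {Dyspnea}.
  Rash's other parent is Anemia.
  Jaundice's other parents are Fatigue, Rash.
  parents(Headache) \ {Cough} = {Anemia, Rash, Sepsis}.
  parents(Fever) \ {Cough} = {Allergy, Anemia, Dyspnea, Headache, Jaundice}.
Union: {} ∪ {Fatigue, Fever, Headache, Jaundice, Pallor, Rash} ∪ {Allergy, Anemia, Dyspnea, Fatigue, Headache, Jaundice, Nausea, Rash, Sepsis} = {Allergy, Anemia, Dyspnea, Fatigue, Fever, Headache, Jaundice, Nausea, Pallor, Rash, Sepsis}.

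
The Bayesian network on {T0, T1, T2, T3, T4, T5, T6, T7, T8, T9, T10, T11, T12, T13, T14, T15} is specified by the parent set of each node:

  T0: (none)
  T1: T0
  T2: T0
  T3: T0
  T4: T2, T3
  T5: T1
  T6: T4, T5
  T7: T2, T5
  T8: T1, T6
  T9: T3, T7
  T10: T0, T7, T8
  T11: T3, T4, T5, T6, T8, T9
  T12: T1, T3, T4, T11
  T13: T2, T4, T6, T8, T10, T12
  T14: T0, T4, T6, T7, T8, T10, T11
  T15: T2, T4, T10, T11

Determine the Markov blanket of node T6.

{T0, T1, T2, T3, T4, T5, T7, T8, T9, T10, T11, T12, T13, T14}

Pa(T6) = {T4, T5}.
T6 has children T8, T11, T13, T14.
For each child, the remaining parents (spouses of T6):
  T8: T1
  T11: T3, T4, T5, T8, T9
  T13: T2, T4, T8, T10, T12
  T14: T0, T4, T7, T8, T10, T11
Union: {T4, T5} ∪ {T8, T11, T13, T14} ∪ {T0, T1, T2, T3, T4, T5, T7, T8, T9, T10, T11, T12} = {T0, T1, T2, T3, T4, T5, T7, T8, T9, T10, T11, T12, T13, T14}.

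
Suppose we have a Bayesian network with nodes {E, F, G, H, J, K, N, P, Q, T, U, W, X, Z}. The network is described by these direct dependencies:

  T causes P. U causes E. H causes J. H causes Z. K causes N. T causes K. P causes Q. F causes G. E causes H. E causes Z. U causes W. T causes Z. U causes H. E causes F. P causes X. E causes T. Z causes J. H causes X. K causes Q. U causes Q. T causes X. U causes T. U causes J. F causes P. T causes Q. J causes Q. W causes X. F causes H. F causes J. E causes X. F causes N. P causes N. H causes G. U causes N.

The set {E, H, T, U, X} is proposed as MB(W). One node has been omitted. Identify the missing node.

P

Ch(W) = {X}.
Parents of W: U.
Other parents of W's children:
  X: E, H, P, T
MB(W) = {E, H, P, T, U, X}.
Comparing with the claimed set, P is missing.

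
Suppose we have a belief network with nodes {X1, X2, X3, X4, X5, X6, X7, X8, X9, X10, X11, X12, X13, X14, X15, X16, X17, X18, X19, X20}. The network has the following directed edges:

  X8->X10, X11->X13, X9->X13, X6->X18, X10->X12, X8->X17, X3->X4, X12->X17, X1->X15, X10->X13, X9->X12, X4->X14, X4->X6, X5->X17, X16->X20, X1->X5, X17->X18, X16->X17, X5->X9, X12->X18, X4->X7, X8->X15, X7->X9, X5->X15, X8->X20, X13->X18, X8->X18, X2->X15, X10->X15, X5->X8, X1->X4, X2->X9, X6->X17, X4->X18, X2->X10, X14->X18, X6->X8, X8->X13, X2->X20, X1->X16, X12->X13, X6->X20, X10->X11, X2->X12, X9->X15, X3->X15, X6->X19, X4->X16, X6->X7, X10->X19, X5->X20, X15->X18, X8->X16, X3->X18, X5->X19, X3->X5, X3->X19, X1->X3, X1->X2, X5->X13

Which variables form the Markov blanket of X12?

{X2, X3, X4, X5, X6, X8, X9, X10, X11, X13, X14, X15, X16, X17, X18}

X12's parents: X2, X9, X10.
Children of X12: X13, X17, X18.
For each child, the remaining parents (spouses of X12):
  parents(X13) \ {X12} = {X5, X8, X9, X10, X11}.
  X17's other parents are X5, X6, X8, X16.
  X18's other parents are X3, X4, X6, X8, X13, X14, X15, X17.
Union: {X2, X9, X10} ∪ {X13, X17, X18} ∪ {X3, X4, X5, X6, X8, X9, X10, X11, X13, X14, X15, X16, X17} = {X2, X3, X4, X5, X6, X8, X9, X10, X11, X13, X14, X15, X16, X17, X18}.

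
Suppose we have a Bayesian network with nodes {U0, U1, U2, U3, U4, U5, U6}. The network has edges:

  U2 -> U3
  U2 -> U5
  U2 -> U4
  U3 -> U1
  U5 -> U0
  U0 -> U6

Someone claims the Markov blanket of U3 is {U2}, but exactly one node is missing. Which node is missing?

U1

Recall MB(v) = parents ∪ children ∪ spouses, where spouses are the other parents of v's children.
U3's children: U1.
Parents of U3: U2.
Co-parents of U3 (other parents of its children):
  U1: no additional parents.
MB(U3) = {U1, U2}.
Comparing with the claimed set, U1 is missing.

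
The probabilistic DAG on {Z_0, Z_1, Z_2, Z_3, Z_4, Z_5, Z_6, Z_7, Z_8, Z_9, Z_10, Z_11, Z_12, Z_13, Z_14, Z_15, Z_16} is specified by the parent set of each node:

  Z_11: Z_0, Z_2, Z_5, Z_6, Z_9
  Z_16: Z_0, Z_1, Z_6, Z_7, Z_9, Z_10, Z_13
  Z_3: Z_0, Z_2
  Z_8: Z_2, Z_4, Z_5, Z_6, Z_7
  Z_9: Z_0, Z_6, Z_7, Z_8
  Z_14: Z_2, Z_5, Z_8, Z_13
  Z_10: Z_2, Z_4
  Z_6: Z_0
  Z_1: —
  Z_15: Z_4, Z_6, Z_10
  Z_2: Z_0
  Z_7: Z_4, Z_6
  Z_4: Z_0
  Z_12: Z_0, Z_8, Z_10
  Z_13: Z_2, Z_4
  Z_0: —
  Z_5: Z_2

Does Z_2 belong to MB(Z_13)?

Z_2 is a parent of Z_13.
So Z_2 ∈ MB(Z_13).

Yes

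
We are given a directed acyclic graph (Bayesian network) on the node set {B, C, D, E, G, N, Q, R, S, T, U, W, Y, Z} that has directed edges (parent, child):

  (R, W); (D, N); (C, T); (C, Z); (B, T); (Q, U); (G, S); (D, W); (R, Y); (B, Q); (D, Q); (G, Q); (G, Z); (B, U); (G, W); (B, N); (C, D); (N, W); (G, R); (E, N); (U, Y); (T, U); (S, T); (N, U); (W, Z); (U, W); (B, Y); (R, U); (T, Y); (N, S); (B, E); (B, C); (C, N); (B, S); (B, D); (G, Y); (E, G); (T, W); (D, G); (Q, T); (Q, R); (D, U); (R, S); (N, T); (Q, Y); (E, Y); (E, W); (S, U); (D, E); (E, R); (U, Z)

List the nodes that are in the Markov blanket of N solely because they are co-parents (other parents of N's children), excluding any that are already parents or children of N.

Children of N: S, T, U, W.
  S also has parents B, G, R.
  parents(T) \ {N} = {B, C, Q, S}.
  U's other parents are B, D, Q, R, S, T.
  W also has parents D, E, G, R, T, U.
Excluding nodes already adjacent to N (B, C, D, E, S, T, U, W), the co-parent-only contribution is {G, Q, R}.

{G, Q, R}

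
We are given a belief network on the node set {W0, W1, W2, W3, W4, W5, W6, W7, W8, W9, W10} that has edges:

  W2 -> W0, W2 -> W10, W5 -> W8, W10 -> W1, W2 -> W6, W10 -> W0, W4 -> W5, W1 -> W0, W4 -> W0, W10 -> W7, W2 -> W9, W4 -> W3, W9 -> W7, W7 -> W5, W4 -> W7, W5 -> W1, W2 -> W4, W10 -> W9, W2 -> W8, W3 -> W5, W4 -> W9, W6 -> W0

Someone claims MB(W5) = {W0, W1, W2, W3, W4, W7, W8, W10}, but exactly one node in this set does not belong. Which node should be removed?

W0

A node's Markov blanket = Pa ∪ Ch ∪ (parents of Ch other than the node itself).
Parents of W5: W3, W4, W7.
Children of W5: W1, W8.
Co-parents of W5 (other parents of its children):
  W1 also has parent W10.
  W8 also has parent W2.
MB(W5) = {W1, W2, W3, W4, W7, W8, W10}.
W0 is neither a parent, child, nor co-parent of W5, so it does not belong.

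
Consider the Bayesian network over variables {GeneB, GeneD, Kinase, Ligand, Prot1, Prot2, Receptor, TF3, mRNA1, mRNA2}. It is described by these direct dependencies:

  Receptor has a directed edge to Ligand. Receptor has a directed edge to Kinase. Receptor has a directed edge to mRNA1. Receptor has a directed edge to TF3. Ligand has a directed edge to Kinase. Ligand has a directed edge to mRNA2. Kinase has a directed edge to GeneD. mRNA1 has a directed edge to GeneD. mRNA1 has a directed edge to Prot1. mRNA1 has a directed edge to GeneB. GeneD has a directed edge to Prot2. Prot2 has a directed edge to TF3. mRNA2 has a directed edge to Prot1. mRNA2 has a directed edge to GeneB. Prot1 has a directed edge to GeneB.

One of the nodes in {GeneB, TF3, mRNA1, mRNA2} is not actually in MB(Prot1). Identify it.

TF3

A node's Markov blanket = Pa ∪ Ch ∪ (parents of Ch other than the node itself).
Prot1's parents: mRNA1, mRNA2.
Children of Prot1: GeneB.
For each child, the remaining parents (spouses of Prot1):
  GeneB: mRNA1, mRNA2
MB(Prot1) = {GeneB, mRNA1, mRNA2}.
TF3 is neither a parent, child, nor co-parent of Prot1, so it does not belong.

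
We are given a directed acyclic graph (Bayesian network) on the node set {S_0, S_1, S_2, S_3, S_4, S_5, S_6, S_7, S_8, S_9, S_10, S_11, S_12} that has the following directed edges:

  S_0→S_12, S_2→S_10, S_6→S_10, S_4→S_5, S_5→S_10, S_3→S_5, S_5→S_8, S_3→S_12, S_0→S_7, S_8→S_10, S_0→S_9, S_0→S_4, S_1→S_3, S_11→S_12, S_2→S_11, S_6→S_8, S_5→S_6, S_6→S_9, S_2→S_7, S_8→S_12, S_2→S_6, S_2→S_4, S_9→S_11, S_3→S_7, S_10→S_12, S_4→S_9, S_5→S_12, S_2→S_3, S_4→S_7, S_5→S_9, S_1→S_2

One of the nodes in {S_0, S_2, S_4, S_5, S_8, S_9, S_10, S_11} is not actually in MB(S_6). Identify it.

S_11

The Markov blanket of a node is its parents, its children, and the other parents of its children.
Ch(S_6) = {S_8, S_9, S_10}.
Pa(S_6) = {S_2, S_5}.
Parents of each child, excluding S_6:
  S_8 also has parent S_5.
  parents(S_9) \ {S_6} = {S_0, S_4, S_5}.
  S_10's other parents are S_2, S_5, S_8.
MB(S_6) = {S_0, S_2, S_4, S_5, S_8, S_9, S_10}.
S_11 is neither a parent, child, nor co-parent of S_6, so it does not belong.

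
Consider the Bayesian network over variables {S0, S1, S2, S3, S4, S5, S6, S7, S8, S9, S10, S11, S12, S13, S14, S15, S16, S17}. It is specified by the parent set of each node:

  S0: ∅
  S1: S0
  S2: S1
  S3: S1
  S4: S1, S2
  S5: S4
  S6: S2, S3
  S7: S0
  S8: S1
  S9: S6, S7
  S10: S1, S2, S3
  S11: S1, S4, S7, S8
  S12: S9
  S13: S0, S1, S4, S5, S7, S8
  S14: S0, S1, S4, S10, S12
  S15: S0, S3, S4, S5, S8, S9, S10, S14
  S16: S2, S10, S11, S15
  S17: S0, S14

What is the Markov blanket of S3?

{S0, S1, S2, S4, S5, S6, S8, S9, S10, S14, S15}

By definition, MB(S3) is built from S3's parents, S3's children, and the co-parents of S3.
Children of S3: S6, S10, S15.
S3's parents: S1.
For each child, the remaining parents (spouses of S3):
  S6 also has parent S2.
  parents(S10) \ {S3} = {S1, S2}.
  parents(S15) \ {S3} = {S0, S4, S5, S8, S9, S10, S14}.
So the Markov blanket of S3 is {S0, S1, S2, S4, S5, S6, S8, S9, S10, S14, S15}.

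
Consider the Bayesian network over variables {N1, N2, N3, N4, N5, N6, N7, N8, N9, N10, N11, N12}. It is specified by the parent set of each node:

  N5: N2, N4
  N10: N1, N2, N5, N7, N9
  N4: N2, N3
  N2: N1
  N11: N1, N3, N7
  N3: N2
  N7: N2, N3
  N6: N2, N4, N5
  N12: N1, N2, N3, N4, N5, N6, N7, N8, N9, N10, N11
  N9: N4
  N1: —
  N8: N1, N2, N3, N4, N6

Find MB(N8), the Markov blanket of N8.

{N1, N2, N3, N4, N5, N6, N7, N9, N10, N11, N12}

Children of N8: N12.
Parents of N8: N1, N2, N3, N4, N6.
For each child, the remaining parents (spouses of N8):
  N12: N1, N2, N3, N4, N5, N6, N7, N9, N10, N11
Taking the union gives {N1, N2, N3, N4, N5, N6, N7, N9, N10, N11, N12}.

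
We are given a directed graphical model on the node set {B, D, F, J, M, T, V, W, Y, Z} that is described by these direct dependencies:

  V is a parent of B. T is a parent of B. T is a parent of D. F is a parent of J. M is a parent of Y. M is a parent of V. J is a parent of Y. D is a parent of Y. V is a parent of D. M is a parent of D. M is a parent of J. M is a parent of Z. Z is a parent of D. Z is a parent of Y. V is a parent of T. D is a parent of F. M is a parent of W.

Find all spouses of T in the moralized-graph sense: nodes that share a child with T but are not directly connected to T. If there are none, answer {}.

Children of T: B, D.
  D's other parents are M, V, Z.
  B also has parent V.
Excluding nodes already adjacent to T (B, D, V), the co-parent-only contribution is {M, Z}.

{M, Z}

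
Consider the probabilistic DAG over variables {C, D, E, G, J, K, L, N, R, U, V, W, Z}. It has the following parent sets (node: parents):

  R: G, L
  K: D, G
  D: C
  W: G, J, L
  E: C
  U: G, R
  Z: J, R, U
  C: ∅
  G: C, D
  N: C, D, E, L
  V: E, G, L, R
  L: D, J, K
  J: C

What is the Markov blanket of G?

By definition, MB(G) is built from G's parents, G's children, and the co-parents of G.
G's children: K, R, U, V, W.
G has parents C, D.
For each child, the remaining parents (spouses of G):
  K's other parent is D.
  R's other parent is L.
  U's other parent is R.
  V also has parents E, L, R.
  W's other parents are J, L.
Taking the union gives {C, D, E, J, K, L, R, U, V, W}.

{C, D, E, J, K, L, R, U, V, W}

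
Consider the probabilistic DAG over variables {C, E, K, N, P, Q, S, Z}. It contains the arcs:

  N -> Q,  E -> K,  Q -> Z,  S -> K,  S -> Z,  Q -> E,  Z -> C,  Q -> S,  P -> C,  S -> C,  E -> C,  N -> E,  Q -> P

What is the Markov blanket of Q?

Recall MB(v) = parents ∪ children ∪ spouses, where spouses are the other parents of v's children.
Q's parents: N.
Q has children E, P, S, Z.
Other parents of Q's children:
  S: no additional parents.
  E's other parent is N.
  P: no additional parents.
  parents(Z) \ {Q} = {S}.
MB(Q) = {E, N, P, S, Z}.

{E, N, P, S, Z}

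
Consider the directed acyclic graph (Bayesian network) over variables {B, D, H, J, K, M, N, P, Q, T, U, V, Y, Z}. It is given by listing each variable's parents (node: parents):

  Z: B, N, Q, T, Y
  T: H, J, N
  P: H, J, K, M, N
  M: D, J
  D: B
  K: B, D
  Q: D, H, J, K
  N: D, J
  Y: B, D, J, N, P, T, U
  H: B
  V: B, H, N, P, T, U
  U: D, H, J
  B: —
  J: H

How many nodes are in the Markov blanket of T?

11

Parents of T: H, J, N.
T's children: V, Y, Z.
For each child, the remaining parents (spouses of T):
  V: B, H, N, P, U
  Y: B, D, J, N, P, U
  Z: B, N, Q, Y
MB(T) = {B, D, H, J, N, P, Q, U, V, Y, Z}, which has 11 nodes.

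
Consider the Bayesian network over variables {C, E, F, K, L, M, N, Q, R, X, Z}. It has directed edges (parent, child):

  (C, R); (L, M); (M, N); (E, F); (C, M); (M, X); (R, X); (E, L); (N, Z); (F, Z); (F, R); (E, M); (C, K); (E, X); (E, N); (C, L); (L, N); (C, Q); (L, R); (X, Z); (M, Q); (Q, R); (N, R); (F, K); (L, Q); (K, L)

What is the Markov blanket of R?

The Markov blanket of a node is its parents, its children, and the other parents of its children.
Parents of R: C, F, L, N, Q.
Ch(R) = {X}.
Parents of each child, excluding R:
  X also has parents E, M.
So the Markov blanket of R is {C, E, F, L, M, N, Q, X}.

{C, E, F, L, M, N, Q, X}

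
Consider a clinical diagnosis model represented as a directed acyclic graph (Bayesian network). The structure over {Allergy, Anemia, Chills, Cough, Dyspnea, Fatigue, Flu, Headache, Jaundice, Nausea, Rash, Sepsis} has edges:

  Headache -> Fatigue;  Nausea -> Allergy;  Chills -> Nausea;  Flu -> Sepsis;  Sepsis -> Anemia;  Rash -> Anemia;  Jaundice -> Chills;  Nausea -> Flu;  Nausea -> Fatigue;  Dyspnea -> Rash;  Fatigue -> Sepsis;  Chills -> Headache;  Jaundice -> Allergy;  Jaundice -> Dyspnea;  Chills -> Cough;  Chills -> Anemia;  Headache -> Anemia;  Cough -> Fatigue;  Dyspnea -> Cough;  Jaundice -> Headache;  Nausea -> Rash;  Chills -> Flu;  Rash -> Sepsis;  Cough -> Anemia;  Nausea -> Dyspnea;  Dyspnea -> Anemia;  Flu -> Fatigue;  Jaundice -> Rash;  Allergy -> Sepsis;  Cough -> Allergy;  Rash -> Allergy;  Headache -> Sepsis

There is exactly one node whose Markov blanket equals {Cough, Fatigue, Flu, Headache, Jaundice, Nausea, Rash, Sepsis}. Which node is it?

Allergy

The target node must have every member of {Cough, Fatigue, Flu, Headache, Jaundice, Nausea, Rash, Sepsis} as a parent, child, or co-parent, and no others.
Parents of Allergy: Cough, Jaundice, Nausea, Rash; children: Sepsis; co-parents: Fatigue, Flu, Headache, Rash.
These exactly cover the given set, so the node is Allergy.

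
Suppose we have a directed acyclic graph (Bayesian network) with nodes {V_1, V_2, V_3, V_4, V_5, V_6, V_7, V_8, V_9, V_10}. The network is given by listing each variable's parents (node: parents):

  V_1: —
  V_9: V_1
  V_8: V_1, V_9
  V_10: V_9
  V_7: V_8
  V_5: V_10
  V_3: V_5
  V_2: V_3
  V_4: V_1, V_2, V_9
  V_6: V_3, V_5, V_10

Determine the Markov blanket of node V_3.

Parents of V_3: V_5.
Ch(V_3) = {V_2, V_6}.
Co-parents of V_3 (other parents of its children):
  V_2 has no other parent.
  parents(V_6) \ {V_3} = {V_5, V_10}.
Union: {V_5} ∪ {V_2, V_6} ∪ {V_5, V_10} = {V_2, V_5, V_6, V_10}.

{V_2, V_5, V_6, V_10}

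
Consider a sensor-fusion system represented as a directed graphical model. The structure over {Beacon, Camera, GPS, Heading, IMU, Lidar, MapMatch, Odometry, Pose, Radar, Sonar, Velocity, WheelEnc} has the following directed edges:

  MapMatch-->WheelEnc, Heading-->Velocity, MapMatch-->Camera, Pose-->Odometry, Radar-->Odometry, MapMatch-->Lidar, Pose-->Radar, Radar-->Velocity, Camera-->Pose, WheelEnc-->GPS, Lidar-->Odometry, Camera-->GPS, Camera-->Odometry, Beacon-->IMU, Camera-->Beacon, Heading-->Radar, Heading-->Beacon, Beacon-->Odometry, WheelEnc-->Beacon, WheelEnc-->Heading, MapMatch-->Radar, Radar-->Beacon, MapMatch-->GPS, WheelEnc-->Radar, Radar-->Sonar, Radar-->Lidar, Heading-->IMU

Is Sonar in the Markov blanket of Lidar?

No

Lidar has parents MapMatch, Radar.
Children of Lidar: Odometry.
Other parents of Lidar's children:
  parents(Odometry) \ {Lidar} = {Beacon, Camera, Pose, Radar}.
MB(Lidar) = {Beacon, Camera, MapMatch, Odometry, Pose, Radar}; Sonar is not in this set.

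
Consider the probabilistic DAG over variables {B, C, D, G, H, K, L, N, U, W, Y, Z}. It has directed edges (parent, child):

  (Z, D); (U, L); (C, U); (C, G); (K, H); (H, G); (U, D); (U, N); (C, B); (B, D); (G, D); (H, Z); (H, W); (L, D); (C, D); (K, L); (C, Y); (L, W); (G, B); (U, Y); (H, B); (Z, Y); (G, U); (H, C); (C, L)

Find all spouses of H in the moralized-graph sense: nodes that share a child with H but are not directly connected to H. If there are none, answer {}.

{L}

Children of H: B, C, G, W, Z.
  Z: —
  C: —
  G: C
  B: C, G
  W: L
Excluding nodes already adjacent to H (B, C, G, K, W, Z), the co-parent-only contribution is {L}.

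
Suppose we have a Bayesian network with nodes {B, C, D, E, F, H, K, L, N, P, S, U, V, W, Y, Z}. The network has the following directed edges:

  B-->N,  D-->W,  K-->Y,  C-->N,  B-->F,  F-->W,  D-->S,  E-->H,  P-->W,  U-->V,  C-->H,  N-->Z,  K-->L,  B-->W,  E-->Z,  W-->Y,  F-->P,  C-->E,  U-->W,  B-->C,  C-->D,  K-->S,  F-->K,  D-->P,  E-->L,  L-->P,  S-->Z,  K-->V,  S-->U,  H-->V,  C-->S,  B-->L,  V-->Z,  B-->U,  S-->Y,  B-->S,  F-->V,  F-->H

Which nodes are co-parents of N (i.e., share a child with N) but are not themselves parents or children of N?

Children of N: Z.
  Z also has parents E, S, V.
Excluding nodes already adjacent to N (B, C, Z), the co-parent-only contribution is {E, S, V}.

{E, S, V}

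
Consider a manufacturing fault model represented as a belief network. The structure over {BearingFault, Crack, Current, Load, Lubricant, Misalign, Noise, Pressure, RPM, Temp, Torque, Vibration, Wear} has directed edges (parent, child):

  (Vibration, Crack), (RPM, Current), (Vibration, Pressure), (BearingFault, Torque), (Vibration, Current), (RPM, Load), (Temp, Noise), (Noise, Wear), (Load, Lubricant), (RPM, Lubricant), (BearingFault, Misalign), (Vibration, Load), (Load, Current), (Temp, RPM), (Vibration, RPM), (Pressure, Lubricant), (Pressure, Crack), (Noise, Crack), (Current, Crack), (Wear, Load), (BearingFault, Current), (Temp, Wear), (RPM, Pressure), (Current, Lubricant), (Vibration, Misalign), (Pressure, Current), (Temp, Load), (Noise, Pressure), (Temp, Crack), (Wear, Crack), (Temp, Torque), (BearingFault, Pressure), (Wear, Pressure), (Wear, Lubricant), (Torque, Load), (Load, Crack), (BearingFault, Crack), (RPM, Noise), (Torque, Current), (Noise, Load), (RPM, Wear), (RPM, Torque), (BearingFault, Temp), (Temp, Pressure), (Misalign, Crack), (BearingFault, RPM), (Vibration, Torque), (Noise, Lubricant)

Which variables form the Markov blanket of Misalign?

{BearingFault, Crack, Current, Load, Noise, Pressure, Temp, Vibration, Wear}

A node's Markov blanket = Pa ∪ Ch ∪ (parents of Ch other than the node itself).
Misalign has parents BearingFault, Vibration.
Ch(Misalign) = {Crack}.
For each child, the remaining parents (spouses of Misalign):
  parents(Crack) \ {Misalign} = {BearingFault, Current, Load, Noise, Pressure, Temp, Vibration, Wear}.
MB(Misalign) = {BearingFault, Crack, Current, Load, Noise, Pressure, Temp, Vibration, Wear}.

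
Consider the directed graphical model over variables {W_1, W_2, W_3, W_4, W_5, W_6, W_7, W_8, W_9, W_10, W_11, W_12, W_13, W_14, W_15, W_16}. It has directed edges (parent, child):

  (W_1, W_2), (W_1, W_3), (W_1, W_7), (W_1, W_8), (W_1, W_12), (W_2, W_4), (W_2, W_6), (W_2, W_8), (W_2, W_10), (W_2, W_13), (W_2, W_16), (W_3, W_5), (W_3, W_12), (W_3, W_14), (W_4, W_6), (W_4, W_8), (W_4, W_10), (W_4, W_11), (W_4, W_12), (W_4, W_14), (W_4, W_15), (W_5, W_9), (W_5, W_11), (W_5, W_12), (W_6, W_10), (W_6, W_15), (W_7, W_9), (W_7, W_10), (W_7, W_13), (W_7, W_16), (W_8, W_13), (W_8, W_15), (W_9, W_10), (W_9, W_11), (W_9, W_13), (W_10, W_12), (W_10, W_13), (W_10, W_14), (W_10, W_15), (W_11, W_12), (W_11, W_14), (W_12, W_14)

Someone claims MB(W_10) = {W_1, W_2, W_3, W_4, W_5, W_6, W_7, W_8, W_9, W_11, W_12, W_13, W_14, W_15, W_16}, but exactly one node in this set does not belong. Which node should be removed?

Children of W_10: W_12, W_13, W_14, W_15.
W_10 has parents W_2, W_4, W_6, W_7, W_9.
Co-parents of W_10 (other parents of its children):
  parents(W_12) \ {W_10} = {W_1, W_3, W_4, W_5, W_11}.
  W_13's other parents are W_2, W_7, W_8, W_9.
  parents(W_14) \ {W_10} = {W_3, W_4, W_11, W_12}.
  W_15's other parents are W_4, W_6, W_8.
MB(W_10) = {W_1, W_2, W_3, W_4, W_5, W_6, W_7, W_8, W_9, W_11, W_12, W_13, W_14, W_15}.
W_16 is neither a parent, child, nor co-parent of W_10, so it does not belong.

W_16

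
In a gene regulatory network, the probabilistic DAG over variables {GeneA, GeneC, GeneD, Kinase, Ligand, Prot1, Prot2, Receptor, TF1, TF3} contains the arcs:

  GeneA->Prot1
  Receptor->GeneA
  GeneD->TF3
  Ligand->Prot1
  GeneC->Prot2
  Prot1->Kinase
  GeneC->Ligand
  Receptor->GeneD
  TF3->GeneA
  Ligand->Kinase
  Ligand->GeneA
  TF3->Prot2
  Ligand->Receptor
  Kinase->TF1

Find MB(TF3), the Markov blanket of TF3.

{GeneA, GeneC, GeneD, Ligand, Prot2, Receptor}

The Markov blanket of a node is its parents, its children, and the other parents of its children.
TF3's parents: GeneD.
Ch(TF3) = {GeneA, Prot2}.
Other parents of TF3's children:
  parents(GeneA) \ {TF3} = {Ligand, Receptor}.
  parents(Prot2) \ {TF3} = {GeneC}.
So the Markov blanket of TF3 is {GeneA, GeneC, GeneD, Ligand, Prot2, Receptor}.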